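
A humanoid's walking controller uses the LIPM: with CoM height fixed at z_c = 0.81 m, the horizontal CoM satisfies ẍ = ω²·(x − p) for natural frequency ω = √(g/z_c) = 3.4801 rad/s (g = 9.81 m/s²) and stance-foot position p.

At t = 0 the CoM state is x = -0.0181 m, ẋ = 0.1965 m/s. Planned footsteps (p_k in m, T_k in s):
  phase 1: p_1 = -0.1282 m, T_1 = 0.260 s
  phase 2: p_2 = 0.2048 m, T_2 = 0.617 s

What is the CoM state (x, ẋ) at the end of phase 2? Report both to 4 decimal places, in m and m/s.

phase 1: p=-0.1282, T=0.260, ωT=0.904826, cosh=1.438057, sinh=1.033445; start (x,ẋ)=(-0.018100, 0.196500) → end (x,ẋ)=(0.088482, 0.678552)
phase 2: p=0.2048, T=0.617, ωT=2.147222, cosh=4.338924, sinh=4.222116; start (x,ẋ)=(0.088482, 0.678552) → end (x,ẋ)=(0.523337, 1.235086)

x = 0.5233, ẋ = 1.2351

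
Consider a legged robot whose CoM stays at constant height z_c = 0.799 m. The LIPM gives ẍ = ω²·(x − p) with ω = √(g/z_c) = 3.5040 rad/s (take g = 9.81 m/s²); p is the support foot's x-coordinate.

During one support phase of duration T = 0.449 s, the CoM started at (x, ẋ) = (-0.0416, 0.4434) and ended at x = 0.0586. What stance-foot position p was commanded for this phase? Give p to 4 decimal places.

ωT = 3.5040·0.449 = 1.573296; cosh(ωT) = 2.514939, sinh(ωT) = 2.307578
x(T) = p + (x₀−p)·cosh(ωT) + (ẋ₀/ω)·sinh(ωT) ⇒ p·(1 − cosh) = x(T) − x₀·cosh − (ẋ₀/ω)·sinh
numerator   = 0.0586 − (-0.0416)·2.514939 − (0.4434/3.5040)·2.307578 = -0.128782
denominator = 1 − 2.514939 = -1.514939
p = -0.128782 / -1.514939 = 0.0850

p = 0.0850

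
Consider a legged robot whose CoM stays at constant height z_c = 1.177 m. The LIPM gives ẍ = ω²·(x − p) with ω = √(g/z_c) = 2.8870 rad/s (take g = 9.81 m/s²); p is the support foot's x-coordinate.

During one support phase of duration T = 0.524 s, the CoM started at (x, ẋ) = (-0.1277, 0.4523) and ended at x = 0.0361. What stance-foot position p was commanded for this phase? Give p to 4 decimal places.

ωT = 2.8870·0.524 = 1.512788; cosh(ωT) = 2.379832, sinh(ωT) = 2.159537
x(T) = p + (x₀−p)·cosh(ωT) + (ẋ₀/ω)·sinh(ωT) ⇒ p·(1 − cosh) = x(T) − x₀·cosh − (ẋ₀/ω)·sinh
numerator   = 0.0361 − (-0.1277)·2.379832 − (0.4523/2.8870)·2.159537 = 0.001675
denominator = 1 − 2.379832 = -1.379832
p = 0.001675 / -1.379832 = -0.0012

p = -0.0012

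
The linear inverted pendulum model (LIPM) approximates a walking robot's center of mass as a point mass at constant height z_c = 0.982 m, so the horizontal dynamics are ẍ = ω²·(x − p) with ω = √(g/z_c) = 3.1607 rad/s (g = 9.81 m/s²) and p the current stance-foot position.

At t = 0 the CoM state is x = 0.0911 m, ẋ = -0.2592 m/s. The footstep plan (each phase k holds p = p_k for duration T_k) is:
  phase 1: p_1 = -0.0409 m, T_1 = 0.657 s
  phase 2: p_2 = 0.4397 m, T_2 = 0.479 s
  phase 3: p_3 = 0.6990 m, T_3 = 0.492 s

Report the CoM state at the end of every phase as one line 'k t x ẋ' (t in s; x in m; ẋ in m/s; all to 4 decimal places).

phase 1: p=-0.0409, T=0.657, ωT=2.076580, cosh=4.051249, sinh=3.925891; start (x,ẋ)=(0.091100, -0.259200) → end (x,ẋ)=(0.171914, 0.587847)
phase 2: p=0.4397, T=0.479, ωT=1.513975, cosh=2.382398, sinh=2.162364; start (x,ẋ)=(0.171914, 0.587847) → end (x,ẋ)=(0.203897, -0.429723)
phase 3: p=0.6990, T=0.492, ωT=1.555064, cosh=2.473284, sinh=2.262108; start (x,ẋ)=(0.203897, -0.429723) → end (x,ẋ)=(-0.833084, -4.602741)

1 0.6570 0.1719 0.5878
2 1.1360 0.2039 -0.4297
3 1.6280 -0.8331 -4.6027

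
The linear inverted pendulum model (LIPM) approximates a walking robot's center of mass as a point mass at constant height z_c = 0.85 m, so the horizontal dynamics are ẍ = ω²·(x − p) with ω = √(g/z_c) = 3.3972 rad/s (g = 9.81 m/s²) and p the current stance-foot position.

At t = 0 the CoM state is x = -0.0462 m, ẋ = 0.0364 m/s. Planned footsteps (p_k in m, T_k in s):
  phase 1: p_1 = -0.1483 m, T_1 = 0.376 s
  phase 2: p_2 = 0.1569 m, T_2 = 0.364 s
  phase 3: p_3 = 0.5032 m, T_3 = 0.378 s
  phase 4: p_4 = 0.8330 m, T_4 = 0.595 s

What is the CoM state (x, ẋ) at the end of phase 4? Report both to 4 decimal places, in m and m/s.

x = -0.4920, ẋ = -4.2997

phase 1: p=-0.1483, T=0.376, ωT=1.277347, cosh=1.932944, sinh=1.654168; start (x,ẋ)=(-0.046200, 0.036400) → end (x,ẋ)=(0.066777, 0.644114)
phase 2: p=0.1569, T=0.364, ωT=1.236581, cosh=1.867097, sinh=1.576721; start (x,ẋ)=(0.066777, 0.644114) → end (x,ẋ)=(0.287581, 0.719887)
phase 3: p=0.5032, T=0.378, ωT=1.284142, cosh=1.944227, sinh=1.667339; start (x,ẋ)=(0.287581, 0.719887) → end (x,ẋ)=(0.437307, 0.178298)
phase 4: p=0.8330, T=0.595, ωT=2.021334, cosh=3.840433, sinh=3.707955; start (x,ẋ)=(0.437307, 0.178298) → end (x,ẋ)=(-0.492024, -4.299666)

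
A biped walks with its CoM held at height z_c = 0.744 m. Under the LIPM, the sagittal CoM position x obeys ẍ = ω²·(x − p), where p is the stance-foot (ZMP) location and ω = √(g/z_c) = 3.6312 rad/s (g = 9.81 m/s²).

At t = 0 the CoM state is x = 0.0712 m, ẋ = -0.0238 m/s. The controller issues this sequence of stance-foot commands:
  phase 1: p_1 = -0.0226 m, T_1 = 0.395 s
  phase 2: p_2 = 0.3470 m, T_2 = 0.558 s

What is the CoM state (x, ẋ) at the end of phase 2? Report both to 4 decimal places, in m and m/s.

x = 0.3111, ẋ = 0.0353

phase 1: p=-0.0226, T=0.395, ωT=1.434324, cosh=2.217542, sinh=1.979265; start (x,ẋ)=(0.071200, -0.023800) → end (x,ẋ)=(0.172433, 0.621373)
phase 2: p=0.3470, T=0.558, ωT=2.026210, cosh=3.858557, sinh=3.726723; start (x,ẋ)=(0.172433, 0.621373) → end (x,ẋ)=(0.311141, 0.035276)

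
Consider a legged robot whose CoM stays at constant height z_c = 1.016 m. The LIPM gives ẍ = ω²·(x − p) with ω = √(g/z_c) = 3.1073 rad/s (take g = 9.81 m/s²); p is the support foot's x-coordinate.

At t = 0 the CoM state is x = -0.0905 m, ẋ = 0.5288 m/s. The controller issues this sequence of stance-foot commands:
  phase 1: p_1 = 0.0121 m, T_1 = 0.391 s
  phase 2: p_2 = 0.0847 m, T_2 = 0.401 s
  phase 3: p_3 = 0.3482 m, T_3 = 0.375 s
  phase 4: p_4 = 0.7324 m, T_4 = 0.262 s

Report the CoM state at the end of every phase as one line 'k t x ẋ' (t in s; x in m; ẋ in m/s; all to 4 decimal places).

phase 1: p=0.0121, T=0.391, ωT=1.214954, cosh=1.833432, sinh=1.536708; start (x,ẋ)=(-0.090500, 0.528800) → end (x,ẋ)=(0.085507, 0.479602)
phase 2: p=0.0847, T=0.401, ωT=1.246027, cosh=1.882075, sinh=1.594430; start (x,ẋ)=(0.085507, 0.479602) → end (x,ẋ)=(0.332314, 0.906644)
phase 3: p=0.3482, T=0.375, ωT=1.165237, cosh=1.759266, sinh=1.447418; start (x,ẋ)=(0.332314, 0.906644) → end (x,ẋ)=(0.742578, 1.523580)
phase 4: p=0.7324, T=0.262, ωT=0.814113, cosh=1.350102, sinh=0.907070; start (x,ẋ)=(0.742578, 1.523580) → end (x,ẋ)=(1.190898, 2.085675)

1 0.3910 0.0855 0.4796
2 0.7920 0.3323 0.9066
3 1.1670 0.7426 1.5236
4 1.4290 1.1909 2.0857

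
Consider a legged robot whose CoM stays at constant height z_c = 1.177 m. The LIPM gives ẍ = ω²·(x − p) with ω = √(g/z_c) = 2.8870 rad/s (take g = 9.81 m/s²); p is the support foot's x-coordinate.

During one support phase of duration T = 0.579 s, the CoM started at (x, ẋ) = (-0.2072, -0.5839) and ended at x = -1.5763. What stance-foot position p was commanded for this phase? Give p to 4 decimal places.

ωT = 2.8870·0.579 = 1.671573; cosh(ωT) = 2.754241, sinh(ωT) = 2.566290
x(T) = p + (x₀−p)·cosh(ωT) + (ẋ₀/ω)·sinh(ωT) ⇒ p·(1 − cosh) = x(T) − x₀·cosh − (ẋ₀/ω)·sinh
numerator   = -1.5763 − (-0.2072)·2.754241 − (-0.5839/2.8870)·2.566290 = -0.486585
denominator = 1 − 2.754241 = -1.754241
p = -0.486585 / -1.754241 = 0.2774

p = 0.2774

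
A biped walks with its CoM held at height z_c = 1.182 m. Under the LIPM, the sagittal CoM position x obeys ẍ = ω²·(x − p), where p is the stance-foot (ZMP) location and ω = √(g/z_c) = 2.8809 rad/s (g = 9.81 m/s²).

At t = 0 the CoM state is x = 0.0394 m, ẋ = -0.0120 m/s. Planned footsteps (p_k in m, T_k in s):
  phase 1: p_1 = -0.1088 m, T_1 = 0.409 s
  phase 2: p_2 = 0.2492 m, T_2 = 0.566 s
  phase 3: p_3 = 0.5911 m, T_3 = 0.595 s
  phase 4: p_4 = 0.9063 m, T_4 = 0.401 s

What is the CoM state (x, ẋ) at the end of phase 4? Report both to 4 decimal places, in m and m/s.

x = 2.2798, ẋ = 4.3089

phase 1: p=-0.1088, T=0.409, ωT=1.178288, cosh=1.778307, sinh=1.470501; start (x,ẋ)=(0.039400, -0.012000) → end (x,ẋ)=(0.148620, 0.606490)
phase 2: p=0.2492, T=0.566, ωT=1.630589, cosh=2.651349, sinh=2.455535; start (x,ẋ)=(0.148620, 0.606490) → end (x,ẋ)=(0.499469, 0.896497)
phase 3: p=0.5911, T=0.595, ωT=1.714136, cosh=2.865997, sinh=2.685877; start (x,ẋ)=(0.499469, 0.896497) → end (x,ẋ)=(1.164294, 1.860338)
phase 4: p=0.9063, T=0.401, ωT=1.155241, cosh=1.744885, sinh=1.429903; start (x,ẋ)=(1.164294, 1.860338) → end (x,ẋ)=(2.279827, 4.308856)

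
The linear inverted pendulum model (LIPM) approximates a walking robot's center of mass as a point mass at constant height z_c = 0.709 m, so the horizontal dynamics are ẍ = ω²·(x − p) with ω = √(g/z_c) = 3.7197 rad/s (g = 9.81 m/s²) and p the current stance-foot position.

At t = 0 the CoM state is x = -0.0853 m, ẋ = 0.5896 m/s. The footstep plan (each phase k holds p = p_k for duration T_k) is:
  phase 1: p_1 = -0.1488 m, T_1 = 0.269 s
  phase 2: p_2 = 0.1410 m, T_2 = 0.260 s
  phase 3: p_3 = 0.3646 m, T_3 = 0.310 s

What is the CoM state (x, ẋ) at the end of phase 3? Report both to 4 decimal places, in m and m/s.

phase 1: p=-0.1488, T=0.269, ωT=1.000599, cosh=1.543785, sinh=1.176126; start (x,ẋ)=(-0.085300, 0.589600) → end (x,ẋ)=(0.135655, 1.188018)
phase 2: p=0.1410, T=0.260, ωT=0.967122, cosh=1.505269, sinh=1.125094; start (x,ẋ)=(0.135655, 1.188018) → end (x,ẋ)=(0.492293, 1.765918)
phase 3: p=0.3646, T=0.310, ωT=1.153107, cosh=1.741838, sinh=1.426183; start (x,ẋ)=(0.492293, 1.765918) → end (x,ẋ)=(1.264097, 3.753351)

x = 1.2641, ẋ = 3.7534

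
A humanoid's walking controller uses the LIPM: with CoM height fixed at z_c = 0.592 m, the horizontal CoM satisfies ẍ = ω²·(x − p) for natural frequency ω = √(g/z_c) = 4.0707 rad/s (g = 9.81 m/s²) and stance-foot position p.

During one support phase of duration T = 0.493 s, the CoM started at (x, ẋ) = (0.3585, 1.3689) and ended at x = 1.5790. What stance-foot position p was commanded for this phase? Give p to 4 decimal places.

ωT = 4.0707·0.493 = 2.006855; cosh(ωT) = 3.787147, sinh(ωT) = 3.652736
x(T) = p + (x₀−p)·cosh(ωT) + (ẋ₀/ω)·sinh(ωT) ⇒ p·(1 − cosh) = x(T) − x₀·cosh − (ẋ₀/ω)·sinh
numerator   = 1.5790 − (0.3585)·3.787147 − (1.3689/4.0707)·3.652736 = -1.007039
denominator = 1 − 3.787147 = -2.787147
p = -1.007039 / -2.787147 = 0.3613

p = 0.3613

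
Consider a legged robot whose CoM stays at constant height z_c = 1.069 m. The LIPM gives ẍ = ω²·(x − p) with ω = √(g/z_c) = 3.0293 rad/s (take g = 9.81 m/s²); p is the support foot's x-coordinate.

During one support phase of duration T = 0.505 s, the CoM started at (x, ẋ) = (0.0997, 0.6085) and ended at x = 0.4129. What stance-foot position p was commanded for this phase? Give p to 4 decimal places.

p = 0.1906

ωT = 3.0293·0.505 = 1.529797; cosh(ωT) = 2.416908, sinh(ωT) = 2.200329
x(T) = p + (x₀−p)·cosh(ωT) + (ẋ₀/ω)·sinh(ωT) ⇒ p·(1 − cosh) = x(T) − x₀·cosh − (ẋ₀/ω)·sinh
numerator   = 0.4129 − (0.0997)·2.416908 − (0.6085/3.0293)·2.200329 = -0.270049
denominator = 1 − 2.416908 = -1.416908
p = -0.270049 / -1.416908 = 0.1906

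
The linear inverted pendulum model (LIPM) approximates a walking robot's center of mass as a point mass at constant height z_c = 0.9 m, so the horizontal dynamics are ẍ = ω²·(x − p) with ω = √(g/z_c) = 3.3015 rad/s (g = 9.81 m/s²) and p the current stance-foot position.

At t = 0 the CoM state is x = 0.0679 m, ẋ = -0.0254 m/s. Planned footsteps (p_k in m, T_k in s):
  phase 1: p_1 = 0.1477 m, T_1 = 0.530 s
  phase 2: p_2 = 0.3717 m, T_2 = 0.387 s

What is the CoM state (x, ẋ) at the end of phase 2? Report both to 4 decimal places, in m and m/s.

x = -0.9663, ẋ = -4.1998

phase 1: p=0.1477, T=0.530, ωT=1.749795, cosh=2.963616, sinh=2.789807; start (x,ẋ)=(0.067900, -0.025400) → end (x,ẋ)=(-0.110260, -0.810278)
phase 2: p=0.3717, T=0.387, ωT=1.277680, cosh=1.933495, sinh=1.654812; start (x,ẋ)=(-0.110260, -0.810278) → end (x,ẋ)=(-0.966303, -4.199789)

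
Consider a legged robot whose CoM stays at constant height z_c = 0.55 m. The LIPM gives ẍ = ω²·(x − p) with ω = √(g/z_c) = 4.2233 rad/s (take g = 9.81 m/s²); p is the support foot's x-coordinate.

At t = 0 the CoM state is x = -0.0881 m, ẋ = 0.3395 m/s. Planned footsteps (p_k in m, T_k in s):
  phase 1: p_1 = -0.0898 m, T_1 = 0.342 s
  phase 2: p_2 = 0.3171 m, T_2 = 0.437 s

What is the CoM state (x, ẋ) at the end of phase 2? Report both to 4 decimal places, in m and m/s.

x = 0.0970, ẋ = -0.6459

phase 1: p=-0.0898, T=0.342, ωT=1.444369, cosh=2.237535, sinh=2.001640; start (x,ẋ)=(-0.088100, 0.339500) → end (x,ẋ)=(0.074910, 0.774014)
phase 2: p=0.3171, T=0.437, ωT=1.845582, cosh=3.244859, sinh=3.086926; start (x,ẋ)=(0.074910, 0.774014) → end (x,ẋ)=(0.096977, -0.645863)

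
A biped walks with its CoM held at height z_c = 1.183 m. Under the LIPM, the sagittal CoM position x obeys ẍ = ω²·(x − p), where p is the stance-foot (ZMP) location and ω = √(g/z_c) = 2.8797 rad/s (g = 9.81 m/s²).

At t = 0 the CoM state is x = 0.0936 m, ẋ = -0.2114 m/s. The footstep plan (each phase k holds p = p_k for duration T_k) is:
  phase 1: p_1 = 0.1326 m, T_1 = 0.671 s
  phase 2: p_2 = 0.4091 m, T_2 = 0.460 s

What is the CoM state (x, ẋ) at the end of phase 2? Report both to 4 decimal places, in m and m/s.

x = -1.6066, ẋ = -5.5967

phase 1: p=0.1326, T=0.671, ωT=1.932279, cosh=3.525023, sinh=3.380205; start (x,ẋ)=(0.093600, -0.211400) → end (x,ẋ)=(-0.253018, -1.124815)
phase 2: p=0.4091, T=0.460, ωT=1.324662, cosh=2.013403, sinh=1.747511; start (x,ẋ)=(-0.253018, -1.124815) → end (x,ẋ)=(-1.606591, -5.596687)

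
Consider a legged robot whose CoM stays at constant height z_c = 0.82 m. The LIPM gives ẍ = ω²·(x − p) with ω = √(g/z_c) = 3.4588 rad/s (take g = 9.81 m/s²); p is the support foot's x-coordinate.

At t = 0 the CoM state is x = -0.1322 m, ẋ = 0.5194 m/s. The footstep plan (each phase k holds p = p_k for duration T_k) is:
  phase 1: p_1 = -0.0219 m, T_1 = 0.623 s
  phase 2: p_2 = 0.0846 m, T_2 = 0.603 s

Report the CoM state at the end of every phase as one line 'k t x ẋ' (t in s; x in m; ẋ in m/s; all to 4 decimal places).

phase 1: p=-0.0219, T=0.623, ωT=2.154832, cosh=4.371183, sinh=4.255261; start (x,ẋ)=(-0.132200, 0.519400) → end (x,ẋ)=(0.134961, 0.646987)
phase 2: p=0.0846, T=0.603, ωT=2.085656, cosh=4.087050, sinh=3.962824; start (x,ẋ)=(0.134961, 0.646987) → end (x,ẋ)=(1.031696, 3.334548)

1 0.6230 0.1350 0.6470
2 1.2260 1.0317 3.3345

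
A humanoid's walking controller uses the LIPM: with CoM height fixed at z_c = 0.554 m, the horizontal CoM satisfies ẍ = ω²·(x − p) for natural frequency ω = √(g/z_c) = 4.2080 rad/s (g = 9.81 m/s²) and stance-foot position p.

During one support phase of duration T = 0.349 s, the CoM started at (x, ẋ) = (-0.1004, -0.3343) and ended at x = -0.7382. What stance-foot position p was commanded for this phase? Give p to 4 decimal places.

ωT = 4.2080·0.349 = 1.468592; cosh(ωT) = 2.286683, sinh(ωT) = 2.056433
x(T) = p + (x₀−p)·cosh(ωT) + (ẋ₀/ω)·sinh(ωT) ⇒ p·(1 − cosh) = x(T) − x₀·cosh − (ẋ₀/ω)·sinh
numerator   = -0.7382 − (-0.1004)·2.286683 − (-0.3343/4.2080)·2.056433 = -0.345246
denominator = 1 − 2.286683 = -1.286683
p = -0.345246 / -1.286683 = 0.2683

p = 0.2683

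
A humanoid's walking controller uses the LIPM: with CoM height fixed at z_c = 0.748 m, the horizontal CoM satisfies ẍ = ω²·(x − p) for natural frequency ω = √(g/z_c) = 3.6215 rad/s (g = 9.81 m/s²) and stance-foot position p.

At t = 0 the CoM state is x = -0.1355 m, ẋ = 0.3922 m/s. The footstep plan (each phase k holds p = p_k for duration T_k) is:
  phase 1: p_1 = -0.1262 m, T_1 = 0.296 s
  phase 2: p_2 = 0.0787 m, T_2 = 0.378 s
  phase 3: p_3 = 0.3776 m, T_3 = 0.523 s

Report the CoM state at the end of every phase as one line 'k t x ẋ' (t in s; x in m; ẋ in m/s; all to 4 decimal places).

phase 1: p=-0.1262, T=0.296, ωT=1.071964, cosh=1.631723, sinh=1.289388; start (x,ẋ)=(-0.135500, 0.392200) → end (x,ẋ)=(-0.001737, 0.596535)
phase 2: p=0.0787, T=0.378, ωT=1.368927, cosh=2.092755, sinh=1.838375; start (x,ẋ)=(-0.001737, 0.596535) → end (x,ẋ)=(0.213182, 0.712877)
phase 3: p=0.3776, T=0.523, ωT=1.894045, cosh=3.398328, sinh=3.247866; start (x,ẋ)=(0.213182, 0.712877) → end (x,ẋ)=(0.458184, 0.488685)

1 0.2960 -0.0017 0.5965
2 0.6740 0.2132 0.7129
3 1.1970 0.4582 0.4887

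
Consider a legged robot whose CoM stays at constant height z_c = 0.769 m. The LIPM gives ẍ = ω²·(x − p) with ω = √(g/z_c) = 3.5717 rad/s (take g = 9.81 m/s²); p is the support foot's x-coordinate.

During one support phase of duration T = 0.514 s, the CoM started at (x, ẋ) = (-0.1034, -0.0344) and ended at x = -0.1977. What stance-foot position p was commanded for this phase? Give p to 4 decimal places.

ωT = 3.5717·0.514 = 1.835854; cosh(ωT) = 3.214981, sinh(ωT) = 3.055504
x(T) = p + (x₀−p)·cosh(ωT) + (ẋ₀/ω)·sinh(ωT) ⇒ p·(1 − cosh) = x(T) − x₀·cosh − (ẋ₀/ω)·sinh
numerator   = -0.1977 − (-0.1034)·3.214981 − (-0.0344/3.5717)·3.055504 = 0.164157
denominator = 1 − 3.214981 = -2.214981
p = 0.164157 / -2.214981 = -0.0741

p = -0.0741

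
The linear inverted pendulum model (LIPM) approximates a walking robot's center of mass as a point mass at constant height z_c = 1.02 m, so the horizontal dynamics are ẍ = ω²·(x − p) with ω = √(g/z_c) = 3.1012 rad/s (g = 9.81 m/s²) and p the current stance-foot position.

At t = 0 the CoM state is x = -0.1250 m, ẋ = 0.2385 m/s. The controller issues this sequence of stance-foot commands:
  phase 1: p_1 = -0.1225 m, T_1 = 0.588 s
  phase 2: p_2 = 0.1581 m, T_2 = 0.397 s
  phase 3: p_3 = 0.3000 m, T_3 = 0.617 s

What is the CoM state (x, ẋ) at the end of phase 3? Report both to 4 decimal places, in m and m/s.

x = 1.8941, ẋ = 5.0478

phase 1: p=-0.1225, T=0.588, ωT=1.823506, cosh=3.177496, sinh=3.016037; start (x,ẋ)=(-0.125000, 0.238500) → end (x,ẋ)=(0.101507, 0.734449)
phase 2: p=0.1581, T=0.397, ωT=1.231176, cosh=1.858603, sinh=1.566654; start (x,ẋ)=(0.101507, 0.734449) → end (x,ẋ)=(0.423942, 1.090091)
phase 3: p=0.3000, T=0.617, ωT=1.913440, cosh=3.461967, sinh=3.314395; start (x,ẋ)=(0.423942, 1.090091) → end (x,ẋ)=(1.894114, 5.047812)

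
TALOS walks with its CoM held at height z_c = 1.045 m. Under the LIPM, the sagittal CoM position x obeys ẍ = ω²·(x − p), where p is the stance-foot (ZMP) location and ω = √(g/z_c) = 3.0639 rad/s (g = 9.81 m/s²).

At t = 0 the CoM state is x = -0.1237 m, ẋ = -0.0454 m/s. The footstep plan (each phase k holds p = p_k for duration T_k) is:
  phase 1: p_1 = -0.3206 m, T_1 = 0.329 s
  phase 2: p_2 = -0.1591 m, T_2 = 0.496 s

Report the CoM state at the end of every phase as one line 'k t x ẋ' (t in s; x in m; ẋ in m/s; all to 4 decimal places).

1 0.3290 -0.0325 0.6460
2 0.8250 0.6029 2.3911

phase 1: p=-0.3206, T=0.329, ωT=1.008023, cosh=1.552559, sinh=1.187619; start (x,ẋ)=(-0.123700, -0.045400) → end (x,ẋ)=(-0.032499, 0.645983)
phase 2: p=-0.1591, T=0.496, ωT=1.519694, cosh=2.394803, sinh=2.176025; start (x,ẋ)=(-0.032499, 0.645983) → end (x,ẋ)=(0.602871, 2.391068)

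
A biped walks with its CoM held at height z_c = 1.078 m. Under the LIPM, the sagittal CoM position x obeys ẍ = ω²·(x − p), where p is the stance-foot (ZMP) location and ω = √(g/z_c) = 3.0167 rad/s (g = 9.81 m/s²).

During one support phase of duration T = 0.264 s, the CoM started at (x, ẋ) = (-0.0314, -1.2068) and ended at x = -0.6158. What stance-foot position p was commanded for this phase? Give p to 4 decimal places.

ωT = 3.0167·0.264 = 0.796409; cosh(ωT) = 1.334254, sinh(ωT) = 0.883309
x(T) = p + (x₀−p)·cosh(ωT) + (ẋ₀/ω)·sinh(ωT) ⇒ p·(1 − cosh) = x(T) − x₀·cosh − (ẋ₀/ω)·sinh
numerator   = -0.6158 − (-0.0314)·1.334254 − (-1.2068/3.0167)·0.883309 = -0.220546
denominator = 1 − 1.334254 = -0.334254
p = -0.220546 / -0.334254 = 0.6598

p = 0.6598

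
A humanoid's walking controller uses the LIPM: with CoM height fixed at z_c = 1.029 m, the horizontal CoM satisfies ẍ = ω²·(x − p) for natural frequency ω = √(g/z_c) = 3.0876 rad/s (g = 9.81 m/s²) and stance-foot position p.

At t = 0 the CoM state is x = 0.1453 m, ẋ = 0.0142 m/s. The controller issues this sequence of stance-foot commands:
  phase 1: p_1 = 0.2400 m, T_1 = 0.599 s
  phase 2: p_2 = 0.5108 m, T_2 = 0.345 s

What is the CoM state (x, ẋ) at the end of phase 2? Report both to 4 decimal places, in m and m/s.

x = -0.7623, ẋ = -3.6260

phase 1: p=0.2400, T=0.599, ωT=1.849472, cosh=3.256893, sinh=3.099572; start (x,ẋ)=(0.145300, 0.014200) → end (x,ẋ)=(-0.054173, -0.860054)
phase 2: p=0.5108, T=0.345, ωT=1.065222, cosh=1.623067, sinh=1.278416; start (x,ẋ)=(-0.054173, -0.860054) → end (x,ẋ)=(-0.762293, -3.626006)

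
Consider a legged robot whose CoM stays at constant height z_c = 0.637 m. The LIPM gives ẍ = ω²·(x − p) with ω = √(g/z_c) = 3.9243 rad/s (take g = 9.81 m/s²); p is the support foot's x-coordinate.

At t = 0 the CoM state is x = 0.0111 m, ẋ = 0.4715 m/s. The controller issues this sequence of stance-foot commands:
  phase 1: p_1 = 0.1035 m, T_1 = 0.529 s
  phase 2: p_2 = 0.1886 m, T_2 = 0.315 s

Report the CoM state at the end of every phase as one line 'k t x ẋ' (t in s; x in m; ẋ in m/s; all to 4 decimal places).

1 0.5290 0.2008 0.4864
2 0.8440 0.4066 0.9831

phase 1: p=0.1035, T=0.529, ωT=2.075955, cosh=4.048795, sinh=3.923359; start (x,ẋ)=(0.011100, 0.471500) → end (x,ẋ)=(0.200778, 0.486376)
phase 2: p=0.1886, T=0.315, ωT=1.236155, cosh=1.866425, sinh=1.575926; start (x,ẋ)=(0.200778, 0.486376) → end (x,ẋ)=(0.406649, 0.983100)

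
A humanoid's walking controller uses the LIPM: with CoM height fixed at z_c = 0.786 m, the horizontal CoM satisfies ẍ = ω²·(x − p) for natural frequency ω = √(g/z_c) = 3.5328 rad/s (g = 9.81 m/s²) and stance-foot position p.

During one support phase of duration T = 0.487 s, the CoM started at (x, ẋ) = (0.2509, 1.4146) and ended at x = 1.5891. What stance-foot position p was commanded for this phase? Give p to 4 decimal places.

ωT = 3.5328·0.487 = 1.720474; cosh(ωT) = 2.883078, sinh(ωT) = 2.704096
x(T) = p + (x₀−p)·cosh(ωT) + (ẋ₀/ω)·sinh(ωT) ⇒ p·(1 − cosh) = x(T) − x₀·cosh − (ẋ₀/ω)·sinh
numerator   = 1.5891 − (0.2509)·2.883078 − (1.4146/3.5328)·2.704096 = -0.217036
denominator = 1 − 2.883078 = -1.883078
p = -0.217036 / -1.883078 = 0.1153

p = 0.1153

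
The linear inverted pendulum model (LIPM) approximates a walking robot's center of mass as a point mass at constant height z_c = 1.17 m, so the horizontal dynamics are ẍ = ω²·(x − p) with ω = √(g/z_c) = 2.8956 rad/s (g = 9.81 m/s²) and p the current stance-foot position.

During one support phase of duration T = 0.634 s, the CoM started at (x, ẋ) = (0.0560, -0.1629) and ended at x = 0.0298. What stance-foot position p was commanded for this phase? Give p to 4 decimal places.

p = -0.0098

ωT = 2.8956·0.634 = 1.835810; cosh(ωT) = 3.214849, sinh(ωT) = 3.055365
x(T) = p + (x₀−p)·cosh(ωT) + (ẋ₀/ω)·sinh(ωT) ⇒ p·(1 − cosh) = x(T) − x₀·cosh − (ẋ₀/ω)·sinh
numerator   = 0.0298 − (0.0560)·3.214849 − (-0.1629/2.8956)·3.055365 = 0.021656
denominator = 1 − 3.214849 = -2.214849
p = 0.021656 / -2.214849 = -0.0098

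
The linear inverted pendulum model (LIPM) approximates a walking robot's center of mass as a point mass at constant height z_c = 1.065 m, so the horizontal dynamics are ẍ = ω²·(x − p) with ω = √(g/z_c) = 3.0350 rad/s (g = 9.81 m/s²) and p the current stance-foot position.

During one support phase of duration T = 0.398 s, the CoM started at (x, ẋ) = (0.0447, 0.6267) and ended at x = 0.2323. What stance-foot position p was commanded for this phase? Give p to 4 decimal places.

p = 0.1992

ωT = 3.0350·0.398 = 1.207930; cosh(ωT) = 1.822683, sinh(ωT) = 1.523867
x(T) = p + (x₀−p)·cosh(ωT) + (ẋ₀/ω)·sinh(ωT) ⇒ p·(1 − cosh) = x(T) − x₀·cosh − (ẋ₀/ω)·sinh
numerator   = 0.2323 − (0.0447)·1.822683 − (0.6267/3.0350)·1.523867 = -0.163839
denominator = 1 − 1.822683 = -0.822683
p = -0.163839 / -0.822683 = 0.1992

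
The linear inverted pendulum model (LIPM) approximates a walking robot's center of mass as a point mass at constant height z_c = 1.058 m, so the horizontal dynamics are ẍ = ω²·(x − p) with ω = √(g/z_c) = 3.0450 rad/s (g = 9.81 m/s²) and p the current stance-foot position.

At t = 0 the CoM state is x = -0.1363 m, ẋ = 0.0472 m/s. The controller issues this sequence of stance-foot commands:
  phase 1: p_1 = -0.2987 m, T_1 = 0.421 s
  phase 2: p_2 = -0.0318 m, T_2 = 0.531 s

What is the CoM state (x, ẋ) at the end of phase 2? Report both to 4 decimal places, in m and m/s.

x = 0.8882, ẋ = 2.9382

phase 1: p=-0.2987, T=0.421, ωT=1.281945, cosh=1.940570, sinh=1.663072; start (x,ẋ)=(-0.136300, 0.047200) → end (x,ẋ)=(0.042227, 0.913998)
phase 2: p=-0.0318, T=0.531, ωT=1.616895, cosh=2.617969, sinh=2.419455; start (x,ẋ)=(0.042227, 0.913998) → end (x,ẋ)=(0.888234, 2.938196)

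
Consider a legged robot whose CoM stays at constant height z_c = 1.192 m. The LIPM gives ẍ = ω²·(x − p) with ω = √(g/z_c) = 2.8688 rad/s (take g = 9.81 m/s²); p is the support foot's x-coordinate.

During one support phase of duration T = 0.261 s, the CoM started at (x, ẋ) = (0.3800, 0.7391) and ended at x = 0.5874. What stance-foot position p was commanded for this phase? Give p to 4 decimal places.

p = 0.3938

ωT = 2.8688·0.261 = 0.748757; cosh(ωT) = 1.293662, sinh(ωT) = 0.820708
x(T) = p + (x₀−p)·cosh(ωT) + (ẋ₀/ω)·sinh(ωT) ⇒ p·(1 − cosh) = x(T) − x₀·cosh − (ẋ₀/ω)·sinh
numerator   = 0.5874 − (0.3800)·1.293662 − (0.7391/2.8688)·0.820708 = -0.115634
denominator = 1 − 1.293662 = -0.293662
p = -0.115634 / -0.293662 = 0.3938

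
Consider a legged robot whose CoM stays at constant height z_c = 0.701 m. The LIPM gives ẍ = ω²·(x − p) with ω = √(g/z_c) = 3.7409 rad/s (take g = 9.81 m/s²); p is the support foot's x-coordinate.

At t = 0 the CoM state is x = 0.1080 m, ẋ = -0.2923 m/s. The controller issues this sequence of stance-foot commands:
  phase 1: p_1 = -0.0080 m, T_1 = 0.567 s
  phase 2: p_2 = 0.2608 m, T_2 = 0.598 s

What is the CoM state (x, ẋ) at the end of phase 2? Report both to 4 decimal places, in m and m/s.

x = 0.4677, ẋ = 0.8722

phase 1: p=-0.0080, T=0.567, ωT=2.121090, cosh=4.230063, sinh=4.110163; start (x,ẋ)=(0.108000, -0.292300) → end (x,ẋ)=(0.161535, 0.547134)
phase 2: p=0.2608, T=0.598, ωT=2.237058, cosh=4.736255, sinh=4.629483; start (x,ẋ)=(0.161535, 0.547134) → end (x,ẋ)=(0.467750, 0.872247)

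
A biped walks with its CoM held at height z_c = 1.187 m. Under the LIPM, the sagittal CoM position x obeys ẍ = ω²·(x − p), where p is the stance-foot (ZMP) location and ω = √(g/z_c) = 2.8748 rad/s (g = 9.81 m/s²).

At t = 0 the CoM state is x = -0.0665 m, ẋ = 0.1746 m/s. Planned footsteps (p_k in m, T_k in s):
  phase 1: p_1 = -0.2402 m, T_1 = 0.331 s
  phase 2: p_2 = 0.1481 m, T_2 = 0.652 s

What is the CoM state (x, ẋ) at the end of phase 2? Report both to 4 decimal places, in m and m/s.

phase 1: p=-0.2402, T=0.331, ωT=0.951559, cosh=1.487941, sinh=1.101802; start (x,ẋ)=(-0.066500, 0.174600) → end (x,ẋ)=(0.085173, 0.809983)
phase 2: p=0.1481, T=0.652, ωT=1.874370, cosh=3.335081, sinh=3.181629; start (x,ẋ)=(0.085173, 0.809983) → end (x,ẋ)=(0.834666, 2.125792)

x = 0.8347, ẋ = 2.1258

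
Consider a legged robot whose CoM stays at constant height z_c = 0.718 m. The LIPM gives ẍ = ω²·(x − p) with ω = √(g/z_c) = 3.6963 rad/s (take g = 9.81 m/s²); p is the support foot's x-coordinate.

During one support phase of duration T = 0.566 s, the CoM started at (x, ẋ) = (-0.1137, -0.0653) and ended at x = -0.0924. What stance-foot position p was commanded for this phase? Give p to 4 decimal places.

ωT = 3.6963·0.566 = 2.092106; cosh(ωT) = 4.112693, sinh(ωT) = 3.989266
x(T) = p + (x₀−p)·cosh(ωT) + (ẋ₀/ω)·sinh(ωT) ⇒ p·(1 − cosh) = x(T) − x₀·cosh − (ẋ₀/ω)·sinh
numerator   = -0.0924 − (-0.1137)·4.112693 − (-0.0653/3.6963)·3.989266 = 0.445689
denominator = 1 − 4.112693 = -3.112693
p = 0.445689 / -3.112693 = -0.1432

p = -0.1432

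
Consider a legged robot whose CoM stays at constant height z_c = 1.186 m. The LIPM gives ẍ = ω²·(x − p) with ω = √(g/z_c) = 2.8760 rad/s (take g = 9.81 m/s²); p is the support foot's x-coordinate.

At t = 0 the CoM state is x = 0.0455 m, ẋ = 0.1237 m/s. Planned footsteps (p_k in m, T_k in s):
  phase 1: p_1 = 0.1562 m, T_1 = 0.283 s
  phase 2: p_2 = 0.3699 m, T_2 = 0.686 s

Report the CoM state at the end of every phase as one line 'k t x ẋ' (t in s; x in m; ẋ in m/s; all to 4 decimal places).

phase 1: p=0.1562, T=0.283, ωT=0.813908, cosh=1.349916, sinh=0.906794; start (x,ẋ)=(0.045500, 0.123700) → end (x,ẋ)=(0.045766, -0.121714)
phase 2: p=0.3699, T=0.686, ωT=1.972936, cosh=3.665404, sinh=3.526356; start (x,ẋ)=(0.045766, -0.121714) → end (x,ẋ)=(-0.967418, -3.733429)

1 0.2830 0.0458 -0.1217
2 0.9690 -0.9674 -3.7334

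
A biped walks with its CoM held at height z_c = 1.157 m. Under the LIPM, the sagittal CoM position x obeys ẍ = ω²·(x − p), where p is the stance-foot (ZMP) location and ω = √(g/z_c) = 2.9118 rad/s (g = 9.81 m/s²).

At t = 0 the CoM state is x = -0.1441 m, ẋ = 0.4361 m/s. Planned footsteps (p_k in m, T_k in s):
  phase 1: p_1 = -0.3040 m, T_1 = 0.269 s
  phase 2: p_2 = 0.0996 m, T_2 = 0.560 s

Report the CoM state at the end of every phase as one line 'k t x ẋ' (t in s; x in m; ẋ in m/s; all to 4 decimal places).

1 0.2690 0.0372 0.9800
2 0.8290 0.7606 2.1521

phase 1: p=-0.3040, T=0.269, ωT=0.783274, cosh=1.322767, sinh=0.865859; start (x,ẋ)=(-0.144100, 0.436100) → end (x,ẋ)=(0.037190, 0.980000)
phase 2: p=0.0996, T=0.560, ωT=1.630608, cosh=2.651395, sinh=2.455584; start (x,ẋ)=(0.037190, 0.980000) → end (x,ẋ)=(0.760582, 2.152126)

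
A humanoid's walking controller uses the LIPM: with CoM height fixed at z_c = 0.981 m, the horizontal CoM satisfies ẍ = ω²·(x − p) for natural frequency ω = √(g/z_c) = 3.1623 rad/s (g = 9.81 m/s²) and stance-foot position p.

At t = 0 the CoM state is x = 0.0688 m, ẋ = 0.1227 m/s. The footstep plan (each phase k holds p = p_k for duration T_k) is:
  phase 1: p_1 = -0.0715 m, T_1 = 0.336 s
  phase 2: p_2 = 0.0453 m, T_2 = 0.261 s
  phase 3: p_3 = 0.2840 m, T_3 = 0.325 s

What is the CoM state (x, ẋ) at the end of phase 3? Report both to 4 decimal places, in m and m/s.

phase 1: p=-0.0715, T=0.336, ωT=1.062533, cosh=1.619635, sinh=1.274056; start (x,ẋ)=(0.068800, 0.122700) → end (x,ẋ)=(0.205169, 0.763990)
phase 2: p=0.0453, T=0.261, ωT=0.825360, cosh=1.360390, sinh=0.922313; start (x,ẋ)=(0.205169, 0.763990) → end (x,ẋ)=(0.485609, 1.505605)
phase 3: p=0.2840, T=0.325, ωT=1.027748, cosh=1.576288, sinh=1.218476; start (x,ẋ)=(0.485609, 1.505605) → end (x,ẋ)=(1.181923, 3.150104)

x = 1.1819, ẋ = 3.1501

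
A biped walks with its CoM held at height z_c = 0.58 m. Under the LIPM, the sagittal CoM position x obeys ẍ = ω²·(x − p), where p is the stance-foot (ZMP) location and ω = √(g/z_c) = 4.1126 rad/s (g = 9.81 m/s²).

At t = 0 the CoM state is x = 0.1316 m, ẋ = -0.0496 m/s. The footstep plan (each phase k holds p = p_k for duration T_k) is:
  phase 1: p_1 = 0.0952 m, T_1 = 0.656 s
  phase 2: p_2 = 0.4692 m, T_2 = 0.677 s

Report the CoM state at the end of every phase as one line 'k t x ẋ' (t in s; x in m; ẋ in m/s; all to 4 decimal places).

phase 1: p=0.0952, T=0.656, ωT=2.697866, cosh=7.457678, sinh=7.390329; start (x,ẋ)=(0.131600, -0.049600) → end (x,ẋ)=(0.277528, 0.736421)
phase 2: p=0.4692, T=0.677, ωT=2.784230, cosh=8.124564, sinh=8.062788; start (x,ẋ)=(0.277528, 0.736421) → end (x,ẋ)=(0.355712, -0.372539)

1 0.6560 0.2775 0.7364
2 1.3330 0.3557 -0.3725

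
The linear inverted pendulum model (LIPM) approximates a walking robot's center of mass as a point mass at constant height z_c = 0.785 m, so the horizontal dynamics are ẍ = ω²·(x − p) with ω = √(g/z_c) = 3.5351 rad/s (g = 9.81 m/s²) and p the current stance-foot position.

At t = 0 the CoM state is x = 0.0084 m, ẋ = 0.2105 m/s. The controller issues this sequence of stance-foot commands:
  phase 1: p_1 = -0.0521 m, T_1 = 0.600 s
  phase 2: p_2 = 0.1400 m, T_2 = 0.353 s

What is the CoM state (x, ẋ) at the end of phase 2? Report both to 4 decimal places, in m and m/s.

x = 1.5214, ẋ = 5.0784

phase 1: p=-0.0521, T=0.600, ωT=2.121060, cosh=4.229939, sinh=4.110034; start (x,ẋ)=(0.008400, 0.210500) → end (x,ẋ)=(0.448546, 1.769430)
phase 2: p=0.1400, T=0.353, ωT=1.247890, cosh=1.885049, sinh=1.597939; start (x,ẋ)=(0.448546, 1.769430) → end (x,ẋ)=(1.521443, 5.078399)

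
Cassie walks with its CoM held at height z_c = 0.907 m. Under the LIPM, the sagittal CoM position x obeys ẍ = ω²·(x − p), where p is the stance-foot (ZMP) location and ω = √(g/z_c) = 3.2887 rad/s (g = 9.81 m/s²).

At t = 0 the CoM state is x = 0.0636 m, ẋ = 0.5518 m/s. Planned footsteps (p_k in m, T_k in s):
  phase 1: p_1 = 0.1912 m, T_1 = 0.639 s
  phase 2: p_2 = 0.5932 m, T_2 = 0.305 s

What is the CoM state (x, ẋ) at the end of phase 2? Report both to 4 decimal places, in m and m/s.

phase 1: p=0.1912, T=0.639, ωT=2.101479, cosh=4.150267, sinh=4.027992; start (x,ẋ)=(0.063600, 0.551800) → end (x,ẋ)=(0.337469, 0.599819)
phase 2: p=0.5932, T=0.305, ωT=1.003054, cosh=1.546676, sinh=1.179918; start (x,ẋ)=(0.337469, 0.599819) → end (x,ẋ)=(0.412870, -0.064612)

x = 0.4129, ẋ = -0.0646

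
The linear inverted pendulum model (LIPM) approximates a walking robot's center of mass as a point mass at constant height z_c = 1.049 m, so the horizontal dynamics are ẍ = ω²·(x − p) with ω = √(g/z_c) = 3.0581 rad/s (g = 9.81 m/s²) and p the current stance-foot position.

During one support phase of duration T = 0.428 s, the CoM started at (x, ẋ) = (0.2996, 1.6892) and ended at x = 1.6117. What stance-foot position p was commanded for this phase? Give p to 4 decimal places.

p = -0.0698

ωT = 3.0581·0.428 = 1.308867; cosh(ωT) = 1.986051, sinh(ωT) = 1.715925
x(T) = p + (x₀−p)·cosh(ωT) + (ẋ₀/ω)·sinh(ωT) ⇒ p·(1 − cosh) = x(T) − x₀·cosh − (ẋ₀/ω)·sinh
numerator   = 1.6117 − (0.2996)·1.986051 − (1.6892/3.0581)·1.715925 = 0.068855
denominator = 1 − 1.986051 = -0.986051
p = 0.068855 / -0.986051 = -0.0698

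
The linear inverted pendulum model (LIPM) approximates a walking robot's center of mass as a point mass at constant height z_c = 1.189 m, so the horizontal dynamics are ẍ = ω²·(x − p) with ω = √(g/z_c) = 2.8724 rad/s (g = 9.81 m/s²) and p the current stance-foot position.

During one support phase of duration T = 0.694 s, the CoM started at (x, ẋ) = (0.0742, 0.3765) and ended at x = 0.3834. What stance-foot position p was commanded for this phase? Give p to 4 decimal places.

p = 0.1337

ωT = 2.8724·0.694 = 1.993446; cosh(ωT) = 3.738504, sinh(ωT) = 3.602279
x(T) = p + (x₀−p)·cosh(ωT) + (ẋ₀/ω)·sinh(ωT) ⇒ p·(1 − cosh) = x(T) − x₀·cosh − (ẋ₀/ω)·sinh
numerator   = 0.3834 − (0.0742)·3.738504 − (0.3765/2.8724)·3.602279 = -0.366166
denominator = 1 − 3.738504 = -2.738504
p = -0.366166 / -2.738504 = 0.1337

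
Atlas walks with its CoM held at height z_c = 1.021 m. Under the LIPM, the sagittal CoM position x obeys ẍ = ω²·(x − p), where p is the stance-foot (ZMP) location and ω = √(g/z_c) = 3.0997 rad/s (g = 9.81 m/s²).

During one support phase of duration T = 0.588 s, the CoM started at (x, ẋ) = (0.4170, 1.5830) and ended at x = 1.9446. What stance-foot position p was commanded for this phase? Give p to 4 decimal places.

ωT = 3.0997·0.588 = 1.822624; cosh(ωT) = 3.174837, sinh(ωT) = 3.013235
x(T) = p + (x₀−p)·cosh(ωT) + (ẋ₀/ω)·sinh(ωT) ⇒ p·(1 − cosh) = x(T) − x₀·cosh − (ẋ₀/ω)·sinh
numerator   = 1.9446 − (0.4170)·3.174837 − (1.5830/3.0997)·3.013235 = -0.918150
denominator = 1 − 3.174837 = -2.174837
p = -0.918150 / -2.174837 = 0.4222

p = 0.4222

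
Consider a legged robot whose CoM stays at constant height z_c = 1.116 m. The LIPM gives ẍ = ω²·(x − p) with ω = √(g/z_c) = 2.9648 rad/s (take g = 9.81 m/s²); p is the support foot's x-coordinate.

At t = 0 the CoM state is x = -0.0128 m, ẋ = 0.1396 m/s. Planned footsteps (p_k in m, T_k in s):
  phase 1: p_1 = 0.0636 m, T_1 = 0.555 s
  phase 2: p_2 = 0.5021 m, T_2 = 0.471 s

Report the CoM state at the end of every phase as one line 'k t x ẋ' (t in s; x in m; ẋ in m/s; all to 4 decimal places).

1 0.5550 -0.0243 -0.1899
2 1.0260 -0.7480 -3.3671

phase 1: p=0.0636, T=0.555, ωT=1.645464, cosh=2.688169, sinh=2.495246; start (x,ẋ)=(-0.012800, 0.139600) → end (x,ẋ)=(-0.024285, -0.189932)
phase 2: p=0.5021, T=0.471, ωT=1.396421, cosh=2.144096, sinh=1.896615; start (x,ẋ)=(-0.024285, -0.189932) → end (x,ẋ)=(-0.748022, -3.367141)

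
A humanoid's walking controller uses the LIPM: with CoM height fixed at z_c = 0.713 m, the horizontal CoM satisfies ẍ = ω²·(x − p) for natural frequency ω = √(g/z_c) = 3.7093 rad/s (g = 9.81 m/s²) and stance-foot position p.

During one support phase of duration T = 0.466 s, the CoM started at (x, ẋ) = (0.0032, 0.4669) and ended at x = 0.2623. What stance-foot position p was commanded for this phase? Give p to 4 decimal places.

ωT = 3.7093·0.466 = 1.728534; cosh(ωT) = 2.904967, sinh(ωT) = 2.727423
x(T) = p + (x₀−p)·cosh(ωT) + (ẋ₀/ω)·sinh(ωT) ⇒ p·(1 − cosh) = x(T) − x₀·cosh − (ẋ₀/ω)·sinh
numerator   = 0.2623 − (0.0032)·2.904967 − (0.4669/3.7093)·2.727423 = -0.090304
denominator = 1 − 2.904967 = -1.904967
p = -0.090304 / -1.904967 = 0.0474

p = 0.0474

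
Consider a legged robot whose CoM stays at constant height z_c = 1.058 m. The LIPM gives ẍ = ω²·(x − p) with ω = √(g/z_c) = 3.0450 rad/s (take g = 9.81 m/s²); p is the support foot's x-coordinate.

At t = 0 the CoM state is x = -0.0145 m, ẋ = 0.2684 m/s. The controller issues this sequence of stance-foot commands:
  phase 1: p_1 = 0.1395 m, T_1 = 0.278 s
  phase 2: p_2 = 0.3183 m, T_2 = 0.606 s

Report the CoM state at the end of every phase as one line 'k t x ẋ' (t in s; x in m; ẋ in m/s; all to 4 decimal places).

1 0.2780 0.0108 -0.0756
2 0.8840 -0.7559 -3.1348

phase 1: p=0.1395, T=0.278, ωT=0.846510, cosh=1.380202, sinh=0.951293; start (x,ẋ)=(-0.014500, 0.268400) → end (x,ẋ)=(0.010800, -0.075644)
phase 2: p=0.3183, T=0.606, ωT=1.845270, cosh=3.243896, sinh=3.085913; start (x,ẋ)=(0.010800, -0.075644) → end (x,ẋ)=(-0.755858, -3.134835)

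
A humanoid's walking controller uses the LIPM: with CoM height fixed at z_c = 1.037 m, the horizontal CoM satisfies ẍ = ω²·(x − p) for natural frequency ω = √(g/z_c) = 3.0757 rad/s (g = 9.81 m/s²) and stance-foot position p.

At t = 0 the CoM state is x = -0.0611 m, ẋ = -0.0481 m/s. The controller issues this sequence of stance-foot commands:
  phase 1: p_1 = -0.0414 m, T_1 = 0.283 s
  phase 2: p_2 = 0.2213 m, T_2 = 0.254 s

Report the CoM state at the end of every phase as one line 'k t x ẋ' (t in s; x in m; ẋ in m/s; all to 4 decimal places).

1 0.2830 -0.0844 -0.1272
2 0.5370 -0.2183 -0.9797

phase 1: p=-0.0414, T=0.283, ωT=0.870423, cosh=1.403348, sinh=0.984573; start (x,ẋ)=(-0.061100, -0.048100) → end (x,ẋ)=(-0.084443, -0.127158)
phase 2: p=0.2213, T=0.254, ωT=0.781228, cosh=1.320998, sinh=0.863154; start (x,ẋ)=(-0.084443, -0.127158) → end (x,ẋ)=(-0.218272, -0.979664)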